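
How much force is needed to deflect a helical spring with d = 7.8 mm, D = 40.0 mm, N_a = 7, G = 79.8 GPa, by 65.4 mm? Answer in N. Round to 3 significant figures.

5390 N

k = Gd⁴/(8D³N_a) = (79.8×10³)(7.8⁴)/(8·40.0³·7) = 82.416 N/mm
F = k·δ = 82.416 × 65.4 = 5390 N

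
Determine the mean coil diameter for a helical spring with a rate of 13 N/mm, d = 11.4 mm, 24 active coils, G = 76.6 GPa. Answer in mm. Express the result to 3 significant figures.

D = (Gd⁴/(8N_a·k))^(1/3) = (76.6×10³·11.4⁴/(8·24·13))^(1/3)
  = (518327)^(1/3) = 80.3282 mm

80.3 mm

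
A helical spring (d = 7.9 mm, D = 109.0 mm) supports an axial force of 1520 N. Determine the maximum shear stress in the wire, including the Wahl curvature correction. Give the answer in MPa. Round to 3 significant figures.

Spring index C = D/d = 109.0/7.9 = 13.7975
K_W = (4C−1)/(4C−4) + 0.615/C = 54.190/51.190 + 0.0446 = 1.1032
τ₀ = 8FD/(πd³) = 8·1520·109.0/(π·7.9³) = 1.32544e+06/1548.9 = 855.71 MPa
τ_max = K·τ₀ = 1.1032 × 855.71 = 944.01 MPa

944 MPa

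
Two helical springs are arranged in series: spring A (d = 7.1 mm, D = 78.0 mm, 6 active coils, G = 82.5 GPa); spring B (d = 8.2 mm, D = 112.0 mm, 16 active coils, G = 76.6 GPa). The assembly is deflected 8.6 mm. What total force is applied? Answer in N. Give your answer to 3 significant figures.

k_A = Gd⁴/(8D³N_a) = (82.5×10³)(7.1⁴)/(8·78.0³·6) = 9.2037 N/mm
k_B = Gd⁴/(8D³N_a) = (76.6×10³)(8.2⁴)/(8·112.0³·16) = 1.9258 N/mm
Series: 1/k_eq = 1/9.2037 + 1/1.9258 = 0.62791; k_eq = 1.5926 N/mm
F = k_eq·δ = 1.5926·8.6 = 13.696 N

13.7 N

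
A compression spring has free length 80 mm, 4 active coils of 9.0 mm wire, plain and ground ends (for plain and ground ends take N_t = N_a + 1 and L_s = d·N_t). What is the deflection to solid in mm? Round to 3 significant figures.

35.0 mm

N_t = 5; L_s = 9.0·5 = 45 mm
δ_solid = L₀ − L_s = 80 − 45 = 35 mm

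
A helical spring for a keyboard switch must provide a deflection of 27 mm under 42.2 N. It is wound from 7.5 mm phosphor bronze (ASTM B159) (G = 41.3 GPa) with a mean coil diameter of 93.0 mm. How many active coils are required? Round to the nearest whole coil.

Required rate k = F/δ = 42.2/27 = 1.563 N/mm
N_a = Gd⁴/(8D³k) = (41.3×10³ × 7.5⁴)/(8 × 93.0³ × 1.563)
    = 1.30676e+08 / 1.00574e+07 = 12.99 → 13 coils

13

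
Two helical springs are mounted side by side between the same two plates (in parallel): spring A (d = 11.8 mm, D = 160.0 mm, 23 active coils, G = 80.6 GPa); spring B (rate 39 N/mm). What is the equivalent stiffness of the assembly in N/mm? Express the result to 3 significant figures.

k_A = Gd⁴/(8D³N_a) = (80.6×10³)(11.8⁴)/(8·160.0³·23) = 2.0734 N/mm
Parallel: k_eq = 2.0734 + 39 = 41.073 N/mm

41.1 N/mm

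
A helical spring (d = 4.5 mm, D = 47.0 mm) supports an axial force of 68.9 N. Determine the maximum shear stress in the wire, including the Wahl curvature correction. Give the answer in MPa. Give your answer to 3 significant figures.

Spring index C = D/d = 47.0/4.5 = 10.4444
K_W = (4C−1)/(4C−4) + 0.615/C = 40.778/37.778 + 0.0589 = 1.1383
τ₀ = 8FD/(πd³) = 8·68.9·47.0/(π·4.5³) = 25906.4/286.28 = 90.494 MPa
τ_max = K·τ₀ = 1.1383 × 90.494 = 103.01 MPa

103 MPa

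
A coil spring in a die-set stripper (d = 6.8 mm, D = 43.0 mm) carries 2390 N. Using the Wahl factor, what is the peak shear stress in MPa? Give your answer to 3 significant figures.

Spring index C = D/d = 43.0/6.8 = 6.3235
K_W = (4C−1)/(4C−4) + 0.615/C = 24.294/21.294 + 0.0973 = 1.2381
τ₀ = 8FD/(πd³) = 8·2390·43.0/(π·6.8³) = 822160/987.82 = 832.3 MPa
τ_max = K·τ₀ = 1.2381 × 832.3 = 1030.5 MPa

1030 MPa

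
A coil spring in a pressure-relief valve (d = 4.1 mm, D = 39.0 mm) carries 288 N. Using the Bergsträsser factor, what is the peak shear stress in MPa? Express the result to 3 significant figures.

Spring index C = D/d = 39.0/4.1 = 9.5122
K_B = (4C+2)/(4C−3) = 40.049/35.049 = 1.1427
τ₀ = 8FD/(πd³) = 8·288·39.0/(π·4.1³) = 89856/216.52 = 415 MPa
τ_max = K·τ₀ = 1.1427 × 415 = 474.2 MPa

474 MPa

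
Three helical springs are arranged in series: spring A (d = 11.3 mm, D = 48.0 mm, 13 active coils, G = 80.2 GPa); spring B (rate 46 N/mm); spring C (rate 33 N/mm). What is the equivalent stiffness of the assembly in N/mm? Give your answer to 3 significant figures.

16.4 N/mm

k_A = Gd⁴/(8D³N_a) = (80.2×10³)(11.3⁴)/(8·48.0³·13) = 113.69 N/mm
Series: 1/k_eq = 1/113.69 + 1/46 + 1/33 = 0.060838; k_eq = 16.437 N/mm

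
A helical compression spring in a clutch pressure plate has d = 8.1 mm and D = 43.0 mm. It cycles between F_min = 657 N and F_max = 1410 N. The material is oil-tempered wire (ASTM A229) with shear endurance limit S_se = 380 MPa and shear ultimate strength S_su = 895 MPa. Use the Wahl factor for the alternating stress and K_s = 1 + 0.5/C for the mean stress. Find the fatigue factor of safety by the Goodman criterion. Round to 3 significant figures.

C = D/d = 43.0/8.1 = 5.3086; K_W = (4C−1)/(4C−4)+0.615/C = 1.2899; K_s = 1+0.5/C = 1.0942
F_a = (F_max−F_min)/2 = 376.5 N; F_m = (F_max+F_min)/2 = 1033.5 N
τ_a = K_W·8F_aD/(πd³) = 1.2899 × 77.574 = 100.06 MPa
τ_m = K_s·8F_mD/(πd³) = 1.0942 × 212.94 = 233 MPa
Goodman: 1/n_f = τ_a/S_se + τ_m/S_su = 100.06/380 + 233/895 = 0.26333 + 0.26033 = 0.52366
n_f = 1/0.52366 = 1.91

1.91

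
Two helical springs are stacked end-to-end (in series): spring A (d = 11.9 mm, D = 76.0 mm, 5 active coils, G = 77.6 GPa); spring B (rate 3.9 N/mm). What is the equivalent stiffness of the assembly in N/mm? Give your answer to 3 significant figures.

3.74 N/mm

k_A = Gd⁴/(8D³N_a) = (77.6×10³)(11.9⁴)/(8·76.0³·5) = 88.623 N/mm
Series: 1/k_eq = 1/88.623 + 1/3.9 = 0.26769; k_eq = 3.7356 N/mm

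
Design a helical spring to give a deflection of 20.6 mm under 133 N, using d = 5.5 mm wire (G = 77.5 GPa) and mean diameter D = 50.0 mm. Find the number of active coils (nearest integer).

Required rate k = F/δ = 133/20.6 = 6.4563 N/mm
N_a = Gd⁴/(8D³k) = (77.5×10³ × 5.5⁴)/(8 × 50.0³ × 6.4563)
    = 7.09173e+07 / 6.45631e+06 = 10.98 → 11 coils

11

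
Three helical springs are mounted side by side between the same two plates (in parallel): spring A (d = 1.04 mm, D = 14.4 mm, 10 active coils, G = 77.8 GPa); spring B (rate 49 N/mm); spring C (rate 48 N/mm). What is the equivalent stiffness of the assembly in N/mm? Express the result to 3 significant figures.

k_A = Gd⁴/(8D³N_a) = (77.8×10³)(1.04⁴)/(8·14.4³·10) = 0.38101 N/mm
Parallel: k_eq = 0.38101 + 49 + 48 = 97.381 N/mm

97.4 N/mm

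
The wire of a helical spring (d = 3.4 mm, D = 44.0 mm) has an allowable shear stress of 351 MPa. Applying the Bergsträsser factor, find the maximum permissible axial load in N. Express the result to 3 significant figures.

112 N

C = D/d = 44.0/3.4 = 12.9412
K_B = (4C+2)/(4C−3) = 53.765/48.765 = 1.1025
τ_max = K·8FD/(πd³) → F_max = τ_allow·πd³/(8DK)
F_max = 351·π·3.4³/(8·44.0·1.1025) = 43340/388.09 = 111.68 N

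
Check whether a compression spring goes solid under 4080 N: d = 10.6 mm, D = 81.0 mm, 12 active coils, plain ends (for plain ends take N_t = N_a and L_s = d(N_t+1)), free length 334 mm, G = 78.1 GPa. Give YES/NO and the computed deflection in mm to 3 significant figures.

YES, δ = 211 mm

k = Gd⁴/(8D³N_a) = (78.1×10³)(10.6⁴)/(8·81.0³·12) = 19.326 N/mm
N_t = 12; L_s = 10.6·13 = 137.8 mm; δ_solid = L₀ − L_s = 334 − 137.8 = 196.2 mm
δ = F/k = 4080/19.326 = 211.11 mm
δ ≥ δ_solid → spring goes solid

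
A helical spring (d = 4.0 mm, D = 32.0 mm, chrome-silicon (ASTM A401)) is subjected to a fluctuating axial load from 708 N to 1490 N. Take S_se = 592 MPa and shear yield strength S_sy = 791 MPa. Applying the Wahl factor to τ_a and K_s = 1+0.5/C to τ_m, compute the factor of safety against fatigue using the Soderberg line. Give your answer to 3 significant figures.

0.348

C = D/d = 32.0/4.0 = 8.0000; K_W = (4C−1)/(4C−4)+0.615/C = 1.1840; K_s = 1+0.5/C = 1.0625
F_a = (F_max−F_min)/2 = 391 N; F_m = (F_max+F_min)/2 = 1099 N
τ_a = K_W·8F_aD/(πd³) = 1.1840 × 497.84 = 589.45 MPa
τ_m = K_s·8F_mD/(πd³) = 1.0625 × 1399.3 = 1486.7 MPa
Soderberg: 1/n_f = τ_a/S_se + τ_m/S_sy = 589.45/592 + 1486.7/791 = 0.99569 + 1.87958 = 2.8753
n_f = 1/2.8753 = 0.3478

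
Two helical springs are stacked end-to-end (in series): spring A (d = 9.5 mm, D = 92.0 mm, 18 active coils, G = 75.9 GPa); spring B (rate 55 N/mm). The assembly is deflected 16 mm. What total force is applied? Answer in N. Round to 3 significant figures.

80.2 N

k_A = Gd⁴/(8D³N_a) = (75.9×10³)(9.5⁴)/(8·92.0³·18) = 5.5133 N/mm
Series: 1/k_eq = 1/5.5133 + 1/55 = 0.19956; k_eq = 5.011 N/mm
F = k_eq·δ = 5.011·16 = 80.176 N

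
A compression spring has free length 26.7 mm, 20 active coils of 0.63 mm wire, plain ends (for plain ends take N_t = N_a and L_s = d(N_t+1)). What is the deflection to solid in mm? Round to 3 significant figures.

N_t = 20; L_s = 0.63·21 = 13.23 mm
δ_solid = L₀ − L_s = 26.7 − 13.23 = 13.47 mm

13.5 mm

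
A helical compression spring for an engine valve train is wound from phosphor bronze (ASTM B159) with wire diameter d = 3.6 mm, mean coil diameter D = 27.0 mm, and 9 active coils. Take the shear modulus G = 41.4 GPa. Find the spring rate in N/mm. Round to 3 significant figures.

k = Gd⁴/(8D³N_a) = (41.4×10³ × 3.6⁴) / (8 × 27.0³ × 9)
  = 6.95361e+06 / 1.41718e+06 = 4.9067 N/mm

4.91 N/mm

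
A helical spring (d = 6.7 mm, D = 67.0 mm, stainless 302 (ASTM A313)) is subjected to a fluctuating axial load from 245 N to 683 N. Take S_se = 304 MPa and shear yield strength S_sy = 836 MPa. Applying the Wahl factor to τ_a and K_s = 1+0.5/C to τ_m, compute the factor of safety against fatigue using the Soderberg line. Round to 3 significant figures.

C = D/d = 67.0/6.7 = 10.0000; K_W = (4C−1)/(4C−4)+0.615/C = 1.1448; K_s = 1+0.5/C = 1.0500
F_a = (F_max−F_min)/2 = 219 N; F_m = (F_max+F_min)/2 = 464 N
τ_a = K_W·8F_aD/(πd³) = 1.1448 × 124.23 = 142.23 MPa
τ_m = K_s·8F_mD/(πd³) = 1.0500 × 263.21 = 276.37 MPa
Soderberg: 1/n_f = τ_a/S_se + τ_m/S_sy = 142.23/304 + 276.37/836 = 0.46785 + 0.33059 = 0.79844
n_f = 1/0.79844 = 1.252

1.25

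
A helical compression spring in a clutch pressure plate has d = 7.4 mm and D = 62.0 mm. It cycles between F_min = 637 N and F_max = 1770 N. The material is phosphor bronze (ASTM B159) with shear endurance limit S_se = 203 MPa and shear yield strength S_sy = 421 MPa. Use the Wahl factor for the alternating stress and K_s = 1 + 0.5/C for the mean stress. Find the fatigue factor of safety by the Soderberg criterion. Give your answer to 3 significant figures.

C = D/d = 62.0/7.4 = 8.3784; K_W = (4C−1)/(4C−4)+0.615/C = 1.1751; K_s = 1+0.5/C = 1.0597
F_a = (F_max−F_min)/2 = 566.5 N; F_m = (F_max+F_min)/2 = 1203.5 N
τ_a = K_W·8F_aD/(πd³) = 1.1751 × 220.72 = 259.35 MPa
τ_m = K_s·8F_mD/(πd³) = 1.0597 × 468.9 = 496.89 MPa
Soderberg: 1/n_f = τ_a/S_se + τ_m/S_sy = 259.35/203 + 496.89/421 = 1.27761 + 1.18025 = 2.4579
n_f = 1/2.4579 = 0.4069

0.407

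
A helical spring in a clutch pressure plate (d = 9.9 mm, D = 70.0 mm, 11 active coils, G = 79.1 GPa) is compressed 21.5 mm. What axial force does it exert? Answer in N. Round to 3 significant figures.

541 N

k = Gd⁴/(8D³N_a) = (79.1×10³)(9.9⁴)/(8·70.0³·11) = 25.173 N/mm
F = k·δ = 25.173 × 21.5 = 541.23 N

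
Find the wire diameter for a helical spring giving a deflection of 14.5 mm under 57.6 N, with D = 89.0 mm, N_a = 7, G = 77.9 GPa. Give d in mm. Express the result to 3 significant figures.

6.70 mm

Required rate k = F/δ = 57.6/14.5 = 3.9724 N/mm
d = (8D³N_a·k / G)^(1/4) = (8·89.0³·7·3.9724 / (77.9×10³))^0.25
  = (2013.1)^0.25 = 6.6984 mm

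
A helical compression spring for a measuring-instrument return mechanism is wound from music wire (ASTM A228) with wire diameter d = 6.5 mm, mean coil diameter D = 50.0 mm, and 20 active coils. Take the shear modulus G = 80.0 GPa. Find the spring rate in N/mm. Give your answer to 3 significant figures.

k = Gd⁴/(8D³N_a) = (80.0×10³ × 6.5⁴) / (8 × 50.0³ × 20)
  = 1.42805e+08 / 2e+07 = 7.1402 N/mm

7.14 N/mm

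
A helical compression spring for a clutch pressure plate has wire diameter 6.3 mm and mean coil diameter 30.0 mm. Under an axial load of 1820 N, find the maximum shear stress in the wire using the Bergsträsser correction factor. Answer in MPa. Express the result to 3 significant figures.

729 MPa

Spring index C = D/d = 30.0/6.3 = 4.7619
K_B = (4C+2)/(4C−3) = 21.048/16.048 = 1.3116
τ₀ = 8FD/(πd³) = 8·1820·30.0/(π·6.3³) = 436800/785.55 = 556.05 MPa
τ_max = K·τ₀ = 1.3116 × 556.05 = 729.3 MPa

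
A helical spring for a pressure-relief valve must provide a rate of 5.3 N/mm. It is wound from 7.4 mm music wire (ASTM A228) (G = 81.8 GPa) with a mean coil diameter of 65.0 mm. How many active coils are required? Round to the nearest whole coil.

N_a = Gd⁴/(8D³k) = (81.8×10³ × 7.4⁴)/(8 × 65.0³ × 5.3)
    = 2.4529e+08 / 1.16441e+07 = 21.07 → 21 coils

21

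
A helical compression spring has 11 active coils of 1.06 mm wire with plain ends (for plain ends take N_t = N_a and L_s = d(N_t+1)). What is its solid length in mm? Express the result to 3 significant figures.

plain ends: N_t = N_a = 11
L_s = d·(N_t+1) = 1.06 × 12 = 12.72 mm

12.7 mm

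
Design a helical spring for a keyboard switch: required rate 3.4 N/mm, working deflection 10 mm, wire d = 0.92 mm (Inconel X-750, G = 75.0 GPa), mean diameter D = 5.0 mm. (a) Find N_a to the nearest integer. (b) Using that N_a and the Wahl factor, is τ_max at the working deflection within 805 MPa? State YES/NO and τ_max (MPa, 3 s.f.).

(a) 16 coils; (b) YES, τ_max = 704 MPa

N_a = Gd⁴/(8D³k) = (75.0×10³)(0.92⁴)/(8·5.0³·3.4) = 15.8 → N_a = 16
Actual rate k = Gd⁴/(8D³·16) = 3.3581 N/mm
Working load F = kδ = 3.3581·10 = 33.581 N
C = 5.0/0.92 = 5.4348; K_W = (4C−1)/(4C−4)+0.615/C = 1.2823
τ_max = K_W·8FD/(πd³) = 1.2823·549.08 = 704.08 MPa
τ_max ≤ 805 MPa → acceptable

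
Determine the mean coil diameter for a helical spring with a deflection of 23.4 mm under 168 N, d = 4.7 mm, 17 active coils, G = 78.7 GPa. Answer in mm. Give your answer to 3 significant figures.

34.0 mm

Required rate k = F/δ = 168/23.4 = 7.1795 N/mm
D = (Gd⁴/(8N_a·k))^(1/3) = (78.7×10³·4.7⁴/(8·17·7.1795))^(1/3)
  = (39330.9)^(1/3) = 34.0078 mm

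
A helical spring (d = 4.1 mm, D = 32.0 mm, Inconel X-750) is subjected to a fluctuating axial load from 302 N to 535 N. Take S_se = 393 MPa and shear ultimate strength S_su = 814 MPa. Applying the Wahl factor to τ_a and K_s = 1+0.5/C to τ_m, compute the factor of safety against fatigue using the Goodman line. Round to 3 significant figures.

C = D/d = 32.0/4.1 = 7.8049; K_W = (4C−1)/(4C−4)+0.615/C = 1.1890; K_s = 1+0.5/C = 1.0641
F_a = (F_max−F_min)/2 = 116.5 N; F_m = (F_max+F_min)/2 = 418.5 N
τ_a = K_W·8F_aD/(πd³) = 1.1890 × 137.74 = 163.78 MPa
τ_m = K_s·8F_mD/(πd³) = 1.0641 × 494.8 = 526.5 MPa
Goodman: 1/n_f = τ_a/S_se + τ_m/S_su = 163.78/393 + 526.5/814 = 0.41673 + 0.64681 = 1.0635
n_f = 1/1.0635 = 0.9403

0.940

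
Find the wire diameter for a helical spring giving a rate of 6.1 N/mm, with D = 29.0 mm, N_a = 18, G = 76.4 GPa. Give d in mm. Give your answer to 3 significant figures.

d = (8D³N_a·k / G)^(1/4) = (8·29.0³·18·6.1 / (76.4×10³))^0.25
  = (280.41)^0.25 = 4.0921 mm

4.09 mm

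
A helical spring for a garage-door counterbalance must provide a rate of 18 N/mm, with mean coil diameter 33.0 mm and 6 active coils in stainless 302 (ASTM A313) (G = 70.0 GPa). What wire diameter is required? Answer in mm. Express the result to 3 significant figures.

4.59 mm

d = (8D³N_a·k / G)^(1/4) = (8·33.0³·6·18 / (70.0×10³))^0.25
  = (443.57)^0.25 = 4.5892 mm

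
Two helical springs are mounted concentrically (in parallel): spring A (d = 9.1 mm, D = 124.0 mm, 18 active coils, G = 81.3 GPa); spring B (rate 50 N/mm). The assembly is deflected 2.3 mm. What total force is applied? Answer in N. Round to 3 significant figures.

k_A = Gd⁴/(8D³N_a) = (81.3×10³)(9.1⁴)/(8·124.0³·18) = 2.0306 N/mm
Parallel: k_eq = 2.0306 + 50 = 52.031 N/mm
F = k_eq·δ = 52.031·2.3 = 119.67 N

120 N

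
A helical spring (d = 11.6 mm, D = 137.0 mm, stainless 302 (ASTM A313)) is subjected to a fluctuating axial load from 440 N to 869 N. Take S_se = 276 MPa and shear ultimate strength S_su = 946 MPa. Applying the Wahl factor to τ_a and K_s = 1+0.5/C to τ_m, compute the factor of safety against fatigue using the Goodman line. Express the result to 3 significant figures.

2.81

C = D/d = 137.0/11.6 = 11.8103; K_W = (4C−1)/(4C−4)+0.615/C = 1.1215; K_s = 1+0.5/C = 1.0423
F_a = (F_max−F_min)/2 = 214.5 N; F_m = (F_max+F_min)/2 = 654.5 N
τ_a = K_W·8F_aD/(πd³) = 1.1215 × 47.942 = 53.764 MPa
τ_m = K_s·8F_mD/(πd³) = 1.0423 × 146.28 = 152.48 MPa
Goodman: 1/n_f = τ_a/S_se + τ_m/S_su = 53.764/276 + 152.48/946 = 0.19480 + 0.16118 = 0.35598
n_f = 1/0.35598 = 2.809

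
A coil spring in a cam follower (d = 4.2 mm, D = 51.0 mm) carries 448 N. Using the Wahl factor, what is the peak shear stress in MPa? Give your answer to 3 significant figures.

Spring index C = D/d = 51.0/4.2 = 12.1429
K_W = (4C−1)/(4C−4) + 0.615/C = 47.571/44.571 + 0.0506 = 1.1180
τ₀ = 8FD/(πd³) = 8·448·51.0/(π·4.2³) = 182784/232.75 = 785.31 MPa
τ_max = K·τ₀ = 1.1180 × 785.31 = 877.94 MPa

878 MPa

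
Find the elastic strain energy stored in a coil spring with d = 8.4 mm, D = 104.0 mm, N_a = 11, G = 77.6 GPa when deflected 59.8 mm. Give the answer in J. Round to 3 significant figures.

6.98 J

k = Gd⁴/(8D³N_a) = (77.6×10³)(8.4⁴)/(8·104.0³·11) = 3.903 N/mm
U = ½kδ² = 0.5 × 3.903 × 59.8² = 6978.6 N·mm = 6.9786 J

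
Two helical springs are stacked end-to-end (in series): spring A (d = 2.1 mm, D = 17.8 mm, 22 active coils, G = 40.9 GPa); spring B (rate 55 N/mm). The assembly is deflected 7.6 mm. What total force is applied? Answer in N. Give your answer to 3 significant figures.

k_A = Gd⁴/(8D³N_a) = (40.9×10³)(2.1⁴)/(8·17.8³·22) = 0.80136 N/mm
Series: 1/k_eq = 1/0.80136 + 1/55 = 1.2661; k_eq = 0.78985 N/mm
F = k_eq·δ = 0.78985·7.6 = 6.0029 N

6.00 N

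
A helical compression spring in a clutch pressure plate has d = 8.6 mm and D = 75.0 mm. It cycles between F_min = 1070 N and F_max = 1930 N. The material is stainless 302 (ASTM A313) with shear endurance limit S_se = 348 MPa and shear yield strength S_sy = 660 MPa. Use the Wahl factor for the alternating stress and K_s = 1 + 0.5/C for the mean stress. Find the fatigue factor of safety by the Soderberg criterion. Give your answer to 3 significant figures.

C = D/d = 75.0/8.6 = 8.7209; K_W = (4C−1)/(4C−4)+0.615/C = 1.1677; K_s = 1+0.5/C = 1.0573
F_a = (F_max−F_min)/2 = 430 N; F_m = (F_max+F_min)/2 = 1500 N
τ_a = K_W·8F_aD/(πd³) = 1.1677 × 129.11 = 150.76 MPa
τ_m = K_s·8F_mD/(πd³) = 1.0573 × 450.4 = 476.22 MPa
Soderberg: 1/n_f = τ_a/S_se + τ_m/S_sy = 150.76/348 + 476.22/660 = 0.43322 + 0.72155 = 1.1548
n_f = 1/1.1548 = 0.866

0.866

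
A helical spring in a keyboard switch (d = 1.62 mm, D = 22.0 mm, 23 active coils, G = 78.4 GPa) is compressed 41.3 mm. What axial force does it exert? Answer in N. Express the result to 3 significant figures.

k = Gd⁴/(8D³N_a) = (78.4×10³)(1.62⁴)/(8·22.0³·23) = 0.27561 N/mm
F = k·δ = 0.27561 × 41.3 = 11.383 N

11.4 N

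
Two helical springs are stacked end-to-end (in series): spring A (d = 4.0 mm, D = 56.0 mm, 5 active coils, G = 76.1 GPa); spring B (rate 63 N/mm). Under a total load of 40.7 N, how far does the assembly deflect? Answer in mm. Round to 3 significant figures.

k_A = Gd⁴/(8D³N_a) = (76.1×10³)(4.0⁴)/(8·56.0³·5) = 2.7733 N/mm
Series: 1/k_eq = 1/2.7733 + 1/63 = 0.37645; k_eq = 2.6564 N/mm
δ = F/k_eq = 40.7/2.6564 = 15.322 mm

15.3 mm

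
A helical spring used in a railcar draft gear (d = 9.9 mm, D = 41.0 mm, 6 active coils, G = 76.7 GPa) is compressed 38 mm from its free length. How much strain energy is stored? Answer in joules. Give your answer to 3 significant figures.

k = Gd⁴/(8D³N_a) = (76.7×10³)(9.9⁴)/(8·41.0³·6) = 222.71 N/mm
U = ½kδ² = 0.5 × 222.71 × 38² = 1.608e+05 N·mm = 160.8 J

161 J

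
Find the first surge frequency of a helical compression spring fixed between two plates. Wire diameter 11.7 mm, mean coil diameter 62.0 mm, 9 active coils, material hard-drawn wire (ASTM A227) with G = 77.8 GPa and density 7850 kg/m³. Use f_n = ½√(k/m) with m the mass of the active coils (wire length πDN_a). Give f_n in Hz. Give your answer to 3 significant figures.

120 Hz

k = Gd⁴/(8D³N_a) = (77.8×10³)(11.7⁴)/(8·62.0³·9) = 84.96 N/mm = 84960 N/m
Wire length L = πDN_a = π·62.0·9 = 1753 mm
m = ρ·(πd²/4)·L = 7850 × 107.51×10⁻⁶ m² × 1.753 m = 1.4795 kg
f_n = ½√(k/m) = 0.5·√(84960/1.4795) = 0.5·√(57425) = 119.82 Hz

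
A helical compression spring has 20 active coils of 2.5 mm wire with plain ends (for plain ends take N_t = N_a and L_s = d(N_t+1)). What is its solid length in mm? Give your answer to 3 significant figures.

plain ends: N_t = N_a = 20
L_s = d·(N_t+1) = 2.5 × 21 = 52.5 mm

52.5 mm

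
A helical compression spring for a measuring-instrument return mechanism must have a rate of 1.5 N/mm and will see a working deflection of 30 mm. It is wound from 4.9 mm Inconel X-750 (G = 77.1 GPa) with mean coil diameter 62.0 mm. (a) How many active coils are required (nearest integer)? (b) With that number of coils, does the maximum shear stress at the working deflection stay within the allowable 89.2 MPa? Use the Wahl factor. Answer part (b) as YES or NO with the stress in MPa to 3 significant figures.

N_a = Gd⁴/(8D³k) = (77.1×10³)(4.9⁴)/(8·62.0³·1.5) = 15.54 → N_a = 16
Actual rate k = Gd⁴/(8D³·16) = 1.457 N/mm
Working load F = kδ = 1.457·30 = 43.709 N
C = 62.0/4.9 = 12.6531; K_W = (4C−1)/(4C−4)+0.615/C = 1.1130
τ_max = K_W·8FD/(πd³) = 1.1130·58.657 = 65.283 MPa
τ_max ≤ 89.2 MPa → acceptable

(a) 16 coils; (b) YES, τ_max = 65.3 MPa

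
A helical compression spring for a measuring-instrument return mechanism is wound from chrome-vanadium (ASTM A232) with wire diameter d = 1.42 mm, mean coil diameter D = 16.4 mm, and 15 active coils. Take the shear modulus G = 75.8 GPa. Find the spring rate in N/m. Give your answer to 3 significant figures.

k = Gd⁴/(8D³N_a) = (75.8×10³ × 1.42⁴) / (8 × 16.4³ × 15)
  = 308193 / 529313 = 0.58225 N/mm = 582.25 N/m

582 N/m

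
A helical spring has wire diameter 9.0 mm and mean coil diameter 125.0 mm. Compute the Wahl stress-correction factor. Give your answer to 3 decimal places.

1.102

C = D/d = 125.0/9.0 = 13.8889
K_W = (4C−1)/(4C−4) + 0.615/C = 54.556/51.556 + 0.0443 = 1.1025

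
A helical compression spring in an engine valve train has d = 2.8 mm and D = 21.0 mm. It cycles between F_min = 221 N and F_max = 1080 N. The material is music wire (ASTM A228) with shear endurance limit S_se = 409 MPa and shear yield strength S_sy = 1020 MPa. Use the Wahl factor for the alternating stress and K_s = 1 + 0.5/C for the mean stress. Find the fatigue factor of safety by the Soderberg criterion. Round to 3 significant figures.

0.212

C = D/d = 21.0/2.8 = 7.5000; K_W = (4C−1)/(4C−4)+0.615/C = 1.1974; K_s = 1+0.5/C = 1.0667
F_a = (F_max−F_min)/2 = 429.5 N; F_m = (F_max+F_min)/2 = 650.5 N
τ_a = K_W·8F_aD/(πd³) = 1.1974 × 1046.3 = 1252.8 MPa
τ_m = K_s·8F_mD/(πd³) = 1.0667 × 1584.6 = 1690.3 MPa
Soderberg: 1/n_f = τ_a/S_se + τ_m/S_sy = 1252.8/409 + 1690.3/1020 = 3.06308 + 1.65715 = 4.7202
n_f = 1/4.7202 = 0.2119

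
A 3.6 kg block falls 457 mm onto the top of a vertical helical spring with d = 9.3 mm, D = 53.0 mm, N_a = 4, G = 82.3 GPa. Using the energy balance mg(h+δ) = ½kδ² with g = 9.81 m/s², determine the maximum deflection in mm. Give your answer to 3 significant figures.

k = Gd⁴/(8D³N_a) = (82.3×10³)(9.3⁴)/(8·53.0³·4) = 129.23 N/mm
W = mg = 3.6 × 9.81 = 35.316 N
½kδ² − Wδ − Wh = 0 → δ = (W + √(W² + 2kWh))/k
δ = (35.316 + √(1247.2 + 4.1713e+06))/129.23 = (35.316 + 2042.7)/129.23 = 16.08 mm

16.1 mm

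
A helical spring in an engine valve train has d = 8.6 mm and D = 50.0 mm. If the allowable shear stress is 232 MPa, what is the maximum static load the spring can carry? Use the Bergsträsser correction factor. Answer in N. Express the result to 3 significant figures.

C = D/d = 50.0/8.6 = 5.8140
K_B = (4C+2)/(4C−3) = 25.256/20.256 = 1.2468
τ_max = K·8FD/(πd³) → F_max = τ_allow·πd³/(8DK)
F_max = 232·π·8.6³/(8·50.0·1.2468) = 4.6359e+05/498.74 = 929.53 N

930 N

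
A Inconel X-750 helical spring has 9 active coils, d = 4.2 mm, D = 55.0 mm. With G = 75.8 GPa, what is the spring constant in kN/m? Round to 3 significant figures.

1.97 kN/m

k = Gd⁴/(8D³N_a) = (75.8×10³ × 4.2⁴) / (8 × 55.0³ × 9)
  = 2.35867e+07 / 1.1979e+07 = 1.969 N/mm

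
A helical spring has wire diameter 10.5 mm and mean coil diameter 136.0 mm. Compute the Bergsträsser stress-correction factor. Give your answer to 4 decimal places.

1.1024

C = D/d = 136.0/10.5 = 12.9524
K_B = (4C+2)/(4C−3) = 53.810/48.810 = 1.1024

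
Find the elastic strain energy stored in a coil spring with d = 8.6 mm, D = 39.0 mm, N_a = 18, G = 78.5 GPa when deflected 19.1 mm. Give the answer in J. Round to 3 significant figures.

k = Gd⁴/(8D³N_a) = (78.5×10³)(8.6⁴)/(8·39.0³·18) = 50.27 N/mm
U = ½kδ² = 0.5 × 50.27 × 19.1² = 9169.5 N·mm = 9.1695 J

9.17 J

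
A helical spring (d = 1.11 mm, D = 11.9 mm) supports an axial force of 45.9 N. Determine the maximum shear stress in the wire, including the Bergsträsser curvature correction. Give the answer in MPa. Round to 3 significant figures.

1140 MPa

Spring index C = D/d = 11.9/1.11 = 10.7207
K_B = (4C+2)/(4C−3) = 44.883/39.883 = 1.1254
τ₀ = 8FD/(πd³) = 8·45.9·11.9/(π·1.11³) = 4369.68/4.2965 = 1017 MPa
τ_max = K·τ₀ = 1.1254 × 1017 = 1144.5 MPa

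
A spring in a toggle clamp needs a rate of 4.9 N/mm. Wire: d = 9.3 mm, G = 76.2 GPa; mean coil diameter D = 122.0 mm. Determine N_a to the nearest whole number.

8

N_a = Gd⁴/(8D³k) = (76.2×10³ × 9.3⁴)/(8 × 122.0³ × 4.9)
    = 5.70016e+08 / 7.11812e+07 = 8.008 → 8 coils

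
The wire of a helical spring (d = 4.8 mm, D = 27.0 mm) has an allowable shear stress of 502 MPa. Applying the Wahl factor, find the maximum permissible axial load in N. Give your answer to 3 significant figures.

C = D/d = 27.0/4.8 = 5.6250
K_W = (4C−1)/(4C−4) + 0.615/C = 21.500/18.500 + 0.1093 = 1.2715
τ_max = K·8FD/(πd³) → F_max = τ_allow·πd³/(8DK)
F_max = 502·π·4.8³/(8·27.0·1.2715) = 1.7441e+05/274.64 = 635.05 N

635 N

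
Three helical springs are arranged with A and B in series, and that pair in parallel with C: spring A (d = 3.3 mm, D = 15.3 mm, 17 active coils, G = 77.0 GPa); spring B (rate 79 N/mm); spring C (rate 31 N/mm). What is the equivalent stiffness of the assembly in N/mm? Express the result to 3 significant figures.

k_A = Gd⁴/(8D³N_a) = (77.0×10³)(3.3⁴)/(8·15.3³·17) = 18.747 N/mm
Springs A,B series: k_AB = 1/(1/18.747+1/79) = 15.152 N/mm; parallel with C: k_eq = 15.152+31 = 46.152 N/mm

46.2 N/mm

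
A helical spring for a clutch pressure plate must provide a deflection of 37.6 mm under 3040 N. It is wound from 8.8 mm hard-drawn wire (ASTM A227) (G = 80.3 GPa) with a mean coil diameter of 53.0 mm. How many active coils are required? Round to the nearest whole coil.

Required rate k = F/δ = 3040/37.6 = 80.851 N/mm
N_a = Gd⁴/(8D³k) = (80.3×10³ × 8.8⁴)/(8 × 53.0³ × 80.851)
    = 4.81555e+08 / 9.62949e+07 = 5.001 → 5 coils

5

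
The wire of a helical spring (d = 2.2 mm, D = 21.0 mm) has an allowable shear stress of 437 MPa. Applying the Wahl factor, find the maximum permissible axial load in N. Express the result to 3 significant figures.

C = D/d = 21.0/2.2 = 9.5455
K_W = (4C−1)/(4C−4) + 0.615/C = 37.182/34.182 + 0.0644 = 1.1522
τ_max = K·8FD/(πd³) → F_max = τ_allow·πd³/(8DK)
F_max = 437·π·2.2³/(8·21.0·1.1522) = 14618/193.57 = 75.52 N

75.5 N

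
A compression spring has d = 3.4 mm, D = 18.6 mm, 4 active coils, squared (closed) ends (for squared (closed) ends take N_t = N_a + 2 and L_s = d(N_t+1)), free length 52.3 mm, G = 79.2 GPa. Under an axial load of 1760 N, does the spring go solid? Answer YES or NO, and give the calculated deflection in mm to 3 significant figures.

k = Gd⁴/(8D³N_a) = (79.2×10³)(3.4⁴)/(8·18.6³·4) = 51.399 N/mm
N_t = 6; L_s = 3.4·7 = 23.8 mm; δ_solid = L₀ − L_s = 52.3 − 23.8 = 28.5 mm
δ = F/k = 1760/51.399 = 34.242 mm
δ ≥ δ_solid → spring goes solid

YES, δ = 34.2 mm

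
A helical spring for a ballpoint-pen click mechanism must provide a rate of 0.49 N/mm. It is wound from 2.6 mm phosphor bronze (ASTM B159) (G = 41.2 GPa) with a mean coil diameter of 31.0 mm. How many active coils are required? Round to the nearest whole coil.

N_a = Gd⁴/(8D³k) = (41.2×10³ × 2.6⁴)/(8 × 31.0³ × 0.49)
    = 1.88274e+06 / 116781 = 16.12 → 16 coils

16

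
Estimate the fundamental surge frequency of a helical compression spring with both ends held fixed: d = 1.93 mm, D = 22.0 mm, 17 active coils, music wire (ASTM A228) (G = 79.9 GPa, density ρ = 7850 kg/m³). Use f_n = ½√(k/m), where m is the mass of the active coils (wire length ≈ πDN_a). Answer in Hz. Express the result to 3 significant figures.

k = Gd⁴/(8D³N_a) = (79.9×10³)(1.93⁴)/(8·22.0³·17) = 0.76554 N/mm = 765.54 N/m
Wire length L = πDN_a = π·22.0·17 = 1175 mm
m = ρ·(πd²/4)·L = 7850 × 2.9255×10⁻⁶ m² × 1.175 m = 0.026983 kg
f_n = ½√(k/m) = 0.5·√(765.54/0.026983) = 0.5·√(28371) = 84.218 Hz

84.2 Hz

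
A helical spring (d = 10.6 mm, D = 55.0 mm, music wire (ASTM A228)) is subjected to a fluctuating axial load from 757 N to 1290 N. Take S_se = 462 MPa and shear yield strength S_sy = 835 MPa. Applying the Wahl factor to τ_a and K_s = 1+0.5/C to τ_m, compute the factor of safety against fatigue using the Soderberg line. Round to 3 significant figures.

4.06

C = D/d = 55.0/10.6 = 5.1887; K_W = (4C−1)/(4C−4)+0.615/C = 1.2976; K_s = 1+0.5/C = 1.0964
F_a = (F_max−F_min)/2 = 266.5 N; F_m = (F_max+F_min)/2 = 1023.5 N
τ_a = K_W·8F_aD/(πd³) = 1.2976 × 31.339 = 40.665 MPa
τ_m = K_s·8F_mD/(πd³) = 1.0964 × 120.36 = 131.96 MPa
Soderberg: 1/n_f = τ_a/S_se + τ_m/S_sy = 40.665/462 + 131.96/835 = 0.08802 + 0.15803 = 0.24605
n_f = 1/0.24605 = 4.064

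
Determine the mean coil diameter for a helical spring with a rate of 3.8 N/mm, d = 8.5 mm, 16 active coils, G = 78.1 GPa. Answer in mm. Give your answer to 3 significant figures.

D = (Gd⁴/(8N_a·k))^(1/3) = (78.1×10³·8.5⁴/(8·16·3.8))^(1/3)
  = (838172)^(1/3) = 94.2854 mm

94.3 mm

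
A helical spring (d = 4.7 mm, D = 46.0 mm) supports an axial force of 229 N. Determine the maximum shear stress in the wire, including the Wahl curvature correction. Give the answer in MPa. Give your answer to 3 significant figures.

Spring index C = D/d = 46.0/4.7 = 9.7872
K_W = (4C−1)/(4C−4) + 0.615/C = 38.149/35.149 + 0.0628 = 1.1482
τ₀ = 8FD/(πd³) = 8·229·46.0/(π·4.7³) = 84272/326.17 = 258.37 MPa
τ_max = K·τ₀ = 1.1482 × 258.37 = 296.66 MPa

297 MPa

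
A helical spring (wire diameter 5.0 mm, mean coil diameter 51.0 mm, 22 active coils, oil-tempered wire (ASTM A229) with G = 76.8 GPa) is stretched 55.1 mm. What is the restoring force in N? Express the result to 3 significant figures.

113 N

k = Gd⁴/(8D³N_a) = (76.8×10³)(5.0⁴)/(8·51.0³·22) = 2.056 N/mm
F = k·δ = 2.056 × 55.1 = 113.28 N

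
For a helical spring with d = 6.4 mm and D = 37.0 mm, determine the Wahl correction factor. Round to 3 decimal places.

C = D/d = 37.0/6.4 = 5.7812
K_W = (4C−1)/(4C−4) + 0.615/C = 22.125/19.125 + 0.1064 = 1.2632

1.263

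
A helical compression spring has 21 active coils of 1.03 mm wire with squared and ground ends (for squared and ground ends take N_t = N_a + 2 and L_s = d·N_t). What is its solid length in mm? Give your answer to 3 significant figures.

squared and ground ends: N_t = N_a + 2 = 21 + 2 = 23
L_s = d·N_t = 1.03 × 23 = 23.69 mm

23.7 mm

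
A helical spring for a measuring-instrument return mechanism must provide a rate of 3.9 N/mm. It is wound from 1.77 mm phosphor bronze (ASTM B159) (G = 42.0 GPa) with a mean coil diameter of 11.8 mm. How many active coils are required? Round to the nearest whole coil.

8

N_a = Gd⁴/(8D³k) = (42.0×10³ × 1.77⁴)/(8 × 11.8³ × 3.9)
    = 412233 / 51262.6 = 8.042 → 8 coils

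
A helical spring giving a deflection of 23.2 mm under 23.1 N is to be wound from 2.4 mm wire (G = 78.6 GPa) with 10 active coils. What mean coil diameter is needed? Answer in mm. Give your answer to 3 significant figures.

Required rate k = F/δ = 23.1/23.2 = 0.99569 N/mm
D = (Gd⁴/(8N_a·k))^(1/3) = (78.6×10³·2.4⁴/(8·10·0.99569))^(1/3)
  = (32738.1)^(1/3) = 31.9903 mm

32.0 mm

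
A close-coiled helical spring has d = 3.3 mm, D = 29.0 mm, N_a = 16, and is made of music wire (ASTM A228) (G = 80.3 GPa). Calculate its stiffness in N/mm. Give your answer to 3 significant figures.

3.05 N/mm

k = Gd⁴/(8D³N_a) = (80.3×10³ × 3.3⁴) / (8 × 29.0³ × 16)
  = 9.52295e+06 / 3.12179e+06 = 3.0505 N/mm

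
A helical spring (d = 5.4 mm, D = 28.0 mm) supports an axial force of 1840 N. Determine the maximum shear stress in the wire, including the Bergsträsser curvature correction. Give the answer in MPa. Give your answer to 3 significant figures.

Spring index C = D/d = 28.0/5.4 = 5.1852
K_B = (4C+2)/(4C−3) = 22.741/17.741 = 1.2818
τ₀ = 8FD/(πd³) = 8·1840·28.0/(π·5.4³) = 412160/494.69 = 833.17 MPa
τ_max = K·τ₀ = 1.2818 × 833.17 = 1068 MPa

1070 MPa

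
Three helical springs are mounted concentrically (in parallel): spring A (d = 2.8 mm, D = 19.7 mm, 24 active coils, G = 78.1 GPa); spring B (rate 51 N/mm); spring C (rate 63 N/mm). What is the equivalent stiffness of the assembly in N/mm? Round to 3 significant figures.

k_A = Gd⁴/(8D³N_a) = (78.1×10³)(2.8⁴)/(8·19.7³·24) = 3.2703 N/mm
Parallel: k_eq = 3.2703 + 51 + 63 = 117.27 N/mm

117 N/mm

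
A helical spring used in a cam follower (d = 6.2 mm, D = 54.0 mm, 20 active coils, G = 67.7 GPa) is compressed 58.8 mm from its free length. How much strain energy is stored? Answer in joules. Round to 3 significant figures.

k = Gd⁴/(8D³N_a) = (67.7×10³)(6.2⁴)/(8·54.0³·20) = 3.9706 N/mm
U = ½kδ² = 0.5 × 3.9706 × 58.8² = 6864 N·mm = 6.864 J

6.86 J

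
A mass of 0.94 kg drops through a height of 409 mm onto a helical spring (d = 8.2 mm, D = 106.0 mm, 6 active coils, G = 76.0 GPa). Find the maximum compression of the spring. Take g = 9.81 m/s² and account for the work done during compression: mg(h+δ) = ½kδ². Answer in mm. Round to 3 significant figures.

37.0 mm

k = Gd⁴/(8D³N_a) = (76.0×10³)(8.2⁴)/(8·106.0³·6) = 6.0105 N/mm
W = mg = 0.94 × 9.81 = 9.2214 N
½kδ² − Wδ − Wh = 0 → δ = (W + √(W² + 2kWh))/k
δ = (9.2214 + √(85.034 + 45337.8))/6.0105 = (9.2214 + 213.13)/6.0105 = 36.993 mm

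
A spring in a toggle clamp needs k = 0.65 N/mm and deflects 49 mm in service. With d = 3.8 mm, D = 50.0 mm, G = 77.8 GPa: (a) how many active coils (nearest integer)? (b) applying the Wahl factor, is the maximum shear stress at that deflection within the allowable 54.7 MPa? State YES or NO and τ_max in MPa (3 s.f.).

(a) 25 coils; (b) NO, τ_max = 81.8 MPa

N_a = Gd⁴/(8D³k) = (77.8×10³)(3.8⁴)/(8·50.0³·0.65) = 24.96 → N_a = 25
Actual rate k = Gd⁴/(8D³·25) = 0.64889 N/mm
Working load F = kδ = 0.64889·49 = 31.796 N
C = 50.0/3.8 = 13.1579; K_W = (4C−1)/(4C−4)+0.615/C = 1.1084
τ_max = K_W·8FD/(πd³) = 1.1084·73.778 = 81.778 MPa
τ_max > 54.7 MPa → exceeds allowable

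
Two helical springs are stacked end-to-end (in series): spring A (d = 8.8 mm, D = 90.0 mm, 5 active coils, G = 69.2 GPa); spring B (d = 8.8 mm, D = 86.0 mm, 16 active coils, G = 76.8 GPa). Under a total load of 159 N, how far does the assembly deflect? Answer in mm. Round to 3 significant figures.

k_A = Gd⁴/(8D³N_a) = (69.2×10³)(8.8⁴)/(8·90.0³·5) = 14.231 N/mm
k_B = Gd⁴/(8D³N_a) = (76.8×10³)(8.8⁴)/(8·86.0³·16) = 5.657 N/mm
Series: 1/k_eq = 1/14.231 + 1/5.657 = 0.24704; k_eq = 4.0479 N/mm
δ = F/k_eq = 159/4.0479 = 39.279 mm

39.3 mm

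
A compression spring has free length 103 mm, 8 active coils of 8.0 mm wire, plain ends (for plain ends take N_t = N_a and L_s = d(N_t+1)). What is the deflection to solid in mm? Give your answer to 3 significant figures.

31.0 mm

N_t = 8; L_s = 8.0·9 = 72 mm
δ_solid = L₀ − L_s = 103 − 72 = 31 mm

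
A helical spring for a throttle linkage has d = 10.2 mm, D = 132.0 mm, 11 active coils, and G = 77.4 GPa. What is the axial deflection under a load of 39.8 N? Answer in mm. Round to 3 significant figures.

k = Gd⁴/(8D³N_a) = (77.4×10³)(10.2⁴)/(8·132.0³·11) = 4.1394 N/mm
δ = F/k = 39.8 / 4.1394 = 9.6149 mm

9.61 mm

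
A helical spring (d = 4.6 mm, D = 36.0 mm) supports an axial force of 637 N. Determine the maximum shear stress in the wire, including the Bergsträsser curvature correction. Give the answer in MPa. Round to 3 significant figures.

706 MPa

Spring index C = D/d = 36.0/4.6 = 7.8261
K_B = (4C+2)/(4C−3) = 33.304/28.304 = 1.1767
τ₀ = 8FD/(πd³) = 8·637·36.0/(π·4.6³) = 183456/305.79 = 599.94 MPa
τ_max = K·τ₀ = 1.1767 × 599.94 = 705.92 MPa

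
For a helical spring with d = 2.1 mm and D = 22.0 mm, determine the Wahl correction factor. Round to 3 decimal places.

C = D/d = 22.0/2.1 = 10.4762
K_W = (4C−1)/(4C−4) + 0.615/C = 40.905/37.905 + 0.0587 = 1.1379

1.138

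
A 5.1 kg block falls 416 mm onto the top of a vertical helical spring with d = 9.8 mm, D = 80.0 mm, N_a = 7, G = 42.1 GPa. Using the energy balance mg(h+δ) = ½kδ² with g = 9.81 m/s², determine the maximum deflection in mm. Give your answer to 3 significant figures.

59.3 mm

k = Gd⁴/(8D³N_a) = (42.1×10³)(9.8⁴)/(8·80.0³·7) = 13.543 N/mm
W = mg = 5.1 × 9.81 = 50.031 N
½kδ² − Wδ − Wh = 0 → δ = (W + √(W² + 2kWh))/k
δ = (50.031 + √(2503.1 + 563756))/13.543 = (50.031 + 752.5)/13.543 = 59.256 mm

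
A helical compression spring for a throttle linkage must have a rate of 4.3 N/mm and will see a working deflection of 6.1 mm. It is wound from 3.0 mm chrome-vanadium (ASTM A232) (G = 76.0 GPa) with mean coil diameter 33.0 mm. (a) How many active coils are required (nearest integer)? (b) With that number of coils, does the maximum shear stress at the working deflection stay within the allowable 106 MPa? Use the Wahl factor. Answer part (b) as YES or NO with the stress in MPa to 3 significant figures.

N_a = Gd⁴/(8D³k) = (76.0×10³)(3.0⁴)/(8·33.0³·4.3) = 4.98 → N_a = 5
Actual rate k = Gd⁴/(8D³·5) = 4.2825 N/mm
Working load F = kδ = 4.2825·6.1 = 26.123 N
C = 33.0/3.0 = 11.0000; K_W = (4C−1)/(4C−4)+0.615/C = 1.1309
τ_max = K_W·8FD/(πd³) = 1.1309·81.305 = 91.948 MPa
τ_max ≤ 106 MPa → acceptable

(a) 5 coils; (b) YES, τ_max = 91.9 MPa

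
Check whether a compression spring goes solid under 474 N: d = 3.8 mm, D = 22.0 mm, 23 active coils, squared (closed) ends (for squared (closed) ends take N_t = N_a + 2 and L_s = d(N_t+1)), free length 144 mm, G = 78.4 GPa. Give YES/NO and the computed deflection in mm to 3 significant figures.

YES, δ = 56.8 mm

k = Gd⁴/(8D³N_a) = (78.4×10³)(3.8⁴)/(8·22.0³·23) = 8.3438 N/mm
N_t = 25; L_s = 3.8·26 = 98.8 mm; δ_solid = L₀ − L_s = 144 − 98.8 = 45.2 mm
δ = F/k = 474/8.3438 = 56.809 mm
δ ≥ δ_solid → spring goes solid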